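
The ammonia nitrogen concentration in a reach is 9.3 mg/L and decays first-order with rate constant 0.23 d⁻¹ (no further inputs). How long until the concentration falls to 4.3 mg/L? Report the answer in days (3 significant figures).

3.35 d

t = ln(C₀/C)/k = ln(9.3/4.3)/0.23 = 0.7714/0.23 = 3.354 d.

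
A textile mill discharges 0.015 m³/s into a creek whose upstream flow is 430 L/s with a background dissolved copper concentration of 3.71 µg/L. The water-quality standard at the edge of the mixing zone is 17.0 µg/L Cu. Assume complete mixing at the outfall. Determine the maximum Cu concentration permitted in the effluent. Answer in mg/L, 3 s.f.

430 L/s = 0.43 m³/s.
3.71 µg/L = 0.00371 mg/L.
17.0 µg/L = 0.017 mg/L.
Mass balance: 0.017·0.445 = 0.015·Cₑ + 0.43·0.00371.
Cₑ = (0.007565 − 0.001595) / 0.015 = 0.398 mg/L.

0.398 mg/L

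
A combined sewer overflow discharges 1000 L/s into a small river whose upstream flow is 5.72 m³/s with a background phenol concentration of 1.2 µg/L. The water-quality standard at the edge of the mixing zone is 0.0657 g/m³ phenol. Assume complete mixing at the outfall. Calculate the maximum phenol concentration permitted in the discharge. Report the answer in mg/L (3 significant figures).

1000 L/s = 1 m³/s.
1.2 µg/L = 0.0012 mg/L.
Mass balance: 0.0657·6.72 = 1·Cₑ + 5.72·0.0012.
Cₑ = (0.4415 − 0.006864) / 1 = 0.4346 mg/L.

0.435 mg/L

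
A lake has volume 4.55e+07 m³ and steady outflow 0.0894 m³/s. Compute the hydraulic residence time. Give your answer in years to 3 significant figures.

Q = 0.0894 m³/s × 3.156e+07 s/yr = 2.821e+06 m³/yr.
Hydraulic residence time τ = V/Q = 4.55e+07/2.821e+06 = 16.13 yr.

16.1 yr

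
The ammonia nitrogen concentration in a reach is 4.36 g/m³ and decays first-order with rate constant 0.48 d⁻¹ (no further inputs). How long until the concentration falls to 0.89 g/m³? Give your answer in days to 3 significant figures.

t = ln(C₀/C)/k = ln(4.36/0.89)/0.48 = 1.589/0.48 = 3.31 d.

3.31 d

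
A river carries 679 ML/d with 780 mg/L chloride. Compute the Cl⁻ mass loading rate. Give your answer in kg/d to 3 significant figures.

530000 kg/d

679 ML/d = 7.859 m³/s.
Mass flux = Q·C = 7.859 m³/s × 780 g/m³ = 6130 g/s.
= 6130 g/s × 86.4 = 5.296e+05 kg/d.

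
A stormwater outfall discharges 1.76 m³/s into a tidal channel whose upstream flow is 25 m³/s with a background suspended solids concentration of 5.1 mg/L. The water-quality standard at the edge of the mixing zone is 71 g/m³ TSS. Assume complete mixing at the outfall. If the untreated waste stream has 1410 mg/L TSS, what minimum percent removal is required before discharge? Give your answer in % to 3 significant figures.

Mass balance: 71·26.76 = 1.76·Cₑ + 25·5.1.
Cₑ = (1900 − 127.5) / 1.76 = 1007 mg/L.
Required removal = 1 − 1007/1410 = 28.58 %.

28.6 %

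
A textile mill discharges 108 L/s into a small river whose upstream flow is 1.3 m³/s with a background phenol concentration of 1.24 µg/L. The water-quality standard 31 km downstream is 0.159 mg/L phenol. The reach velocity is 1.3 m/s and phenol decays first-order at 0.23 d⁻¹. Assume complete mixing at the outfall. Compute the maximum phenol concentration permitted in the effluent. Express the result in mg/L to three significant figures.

2.19 mg/L

108 L/s = 0.108 m³/s.
1.24 µg/L = 0.00124 mg/L.
Travel time to the compliance point: t = 3.1e+04/1.3 = 2.385e+04 s = 0.276 d; decay factor exp(−0.23·0.276) = 0.9385.
So the concentration just after mixing may be at most 0.159/0.9385 = 0.1694 mg/L.
Mass balance: 0.1694·1.408 = 0.108·Cₑ + 1.3·0.00124.
Cₑ = (0.2385 − 0.001612) / 0.108 = 2.194 mg/L.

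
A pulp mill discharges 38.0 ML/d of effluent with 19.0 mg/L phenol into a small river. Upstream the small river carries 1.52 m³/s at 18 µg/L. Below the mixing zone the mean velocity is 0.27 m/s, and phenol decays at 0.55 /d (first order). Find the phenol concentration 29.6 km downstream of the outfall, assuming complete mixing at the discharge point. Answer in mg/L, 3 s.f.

2.13 mg/L

38.0 ML/d = 0.4398 m³/s.
18 µg/L = 0.018 mg/L.
After complete mixing, C₀ = (0.4398·19 + 1.52·0.018) / 1.96 = 4.278 mg/L.
Travel time t = 2.96e+04 m / 0.27 m/s = 1.096e+05 s = 1.269 d.
C = 4.278·exp(−0.55·1.269) = 4.278·0.4976 = 2.129 mg/L.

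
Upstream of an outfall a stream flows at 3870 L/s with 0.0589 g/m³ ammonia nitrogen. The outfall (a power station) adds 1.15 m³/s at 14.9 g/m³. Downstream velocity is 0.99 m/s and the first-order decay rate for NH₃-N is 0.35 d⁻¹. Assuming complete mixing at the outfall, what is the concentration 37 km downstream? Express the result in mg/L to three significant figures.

2.97 mg/L

3870 L/s = 3.87 m³/s.
After complete mixing, C₀ = (1.15·14.9 + 3.87·0.0589) / 5.02 = 3.459 mg/L.
Travel time t = 3.7e+04 m / 0.99 m/s = 3.737e+04 s = 0.4326 d.
C = 3.459·exp(−0.35·0.4326) = 3.459·0.8595 = 2.973 mg/L.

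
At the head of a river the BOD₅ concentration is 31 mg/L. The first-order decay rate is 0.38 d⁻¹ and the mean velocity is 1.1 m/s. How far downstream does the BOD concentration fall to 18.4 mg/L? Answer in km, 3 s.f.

From C = C₀·e^(−kt), t = ln(C₀/C)/k = ln(31/18.4)/0.38 = 0.5216/0.38 = 1.373 d.
Distance = v·t = 1.1 m/s × 1.186e+05 s = 1.305e+05 m = 130.5 km.

130 km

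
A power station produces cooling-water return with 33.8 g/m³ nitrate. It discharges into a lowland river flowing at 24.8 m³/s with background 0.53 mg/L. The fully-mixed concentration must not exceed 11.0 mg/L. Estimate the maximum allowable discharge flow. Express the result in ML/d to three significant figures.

Mass balance at complete mixing: C_std·(Q_w + Q_r) = Q_w·C_e + Q_r·C_b.
Rearranging, Q_w = Q_r·(C_std − C_b)/(C_e − C_std) = 24.8·(11 − 0.53) / (33.8 − 11) = 11.39 m³/s.
= 984 ML/d.

984 ML/d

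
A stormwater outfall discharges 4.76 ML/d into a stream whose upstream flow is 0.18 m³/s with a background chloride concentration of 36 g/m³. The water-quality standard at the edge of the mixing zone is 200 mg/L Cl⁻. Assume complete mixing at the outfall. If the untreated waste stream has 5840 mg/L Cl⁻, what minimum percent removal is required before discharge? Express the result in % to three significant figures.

4.76 ML/d = 0.05509 m³/s.
Mass balance: 200·0.2351 = 0.05509·Cₑ + 0.18·36.
Cₑ = (47.02 − 6.48) / 0.05509 = 735.8 mg/L.
Required removal = 1 − 735.8/5840 = 87.4 %.

87.4 %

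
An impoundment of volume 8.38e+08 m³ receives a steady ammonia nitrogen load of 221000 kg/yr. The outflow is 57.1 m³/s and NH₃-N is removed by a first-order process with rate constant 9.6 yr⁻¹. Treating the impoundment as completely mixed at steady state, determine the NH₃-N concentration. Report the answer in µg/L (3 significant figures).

22.4 µg/L

Outflow Q = 57.1 m³/s × 3.156e+07 s/yr = 1.802e+09 m³/yr.
Steady-state CSTR mass balance: W = Q·C + k·V·C, so C = W/(Q + kV).
Q + kV = 1.802e+09 + 9.6·8.38e+08 = 9.847e+09 m³/yr.
C = 221000/9.847e+09 = 2.244e-05 kg/m³ = 0.02244 mg/L = 22.44 µg/L.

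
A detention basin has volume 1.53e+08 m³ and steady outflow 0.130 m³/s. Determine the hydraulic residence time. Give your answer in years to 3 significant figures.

Q = 0.130 m³/s × 3.156e+07 s/yr = 4.102e+06 m³/yr.
Hydraulic residence time τ = V/Q = 1.53e+08/4.102e+06 = 37.29 yr.

37.3 yr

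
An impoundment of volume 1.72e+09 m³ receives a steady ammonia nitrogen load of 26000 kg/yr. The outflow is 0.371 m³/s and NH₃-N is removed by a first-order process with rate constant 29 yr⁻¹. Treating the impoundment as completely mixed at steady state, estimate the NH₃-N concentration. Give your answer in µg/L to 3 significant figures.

Outflow Q = 0.371 m³/s × 3.156e+07 s/yr = 1.171e+07 m³/yr.
Steady-state CSTR mass balance: W = Q·C + k·V·C, so C = W/(Q + kV).
Q + kV = 1.171e+07 + 29·1.72e+09 = 4.989e+10 m³/yr.
C = 26000/4.989e+10 = 5.211e-07 kg/m³ = 0.0005211 mg/L = 0.5211 µg/L.

0.521 µg/L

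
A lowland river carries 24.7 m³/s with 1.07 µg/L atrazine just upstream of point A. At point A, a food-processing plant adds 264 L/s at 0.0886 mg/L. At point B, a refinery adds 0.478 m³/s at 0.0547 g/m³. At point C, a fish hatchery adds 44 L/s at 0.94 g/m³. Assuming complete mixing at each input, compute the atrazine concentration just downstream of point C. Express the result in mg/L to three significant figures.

1.07 µg/L = 0.00107 mg/L.
264 L/s = 0.264 m³/s.
After input A: C = (24.7·0.00107 + 0.264·0.0886) / 24.96 = 0.001996 mg/L.
After input B: C = (24.96·0.001996 + 0.478·0.0547) / 25.44 = 0.002986 mg/L.
44 L/s = 0.044 m³/s.
After input C: C = (25.44·0.002986 + 0.044·0.94) / 25.49 = 0.004604 mg/L.

0.00460 mg/L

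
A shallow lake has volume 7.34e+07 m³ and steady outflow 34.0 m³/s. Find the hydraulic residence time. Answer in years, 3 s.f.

Q = 34.0 m³/s × 3.156e+07 s/yr = 1.073e+09 m³/yr.
Hydraulic residence time τ = V/Q = 7.34e+07/1.073e+09 = 0.06841 yr.

0.0684 yr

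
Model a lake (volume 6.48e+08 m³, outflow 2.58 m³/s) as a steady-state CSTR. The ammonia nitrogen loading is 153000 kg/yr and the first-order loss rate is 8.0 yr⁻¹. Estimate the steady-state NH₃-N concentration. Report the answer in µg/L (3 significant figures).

Outflow Q = 2.58 m³/s × 3.156e+07 s/yr = 8.142e+07 m³/yr.
Steady-state CSTR mass balance: W = Q·C + k·V·C, so C = W/(Q + kV).
Q + kV = 8.142e+07 + 8.0·6.48e+08 = 5.265e+09 m³/yr.
C = 153000/5.265e+09 = 2.906e-05 kg/m³ = 0.02906 mg/L = 29.06 µg/L.

29.1 µg/L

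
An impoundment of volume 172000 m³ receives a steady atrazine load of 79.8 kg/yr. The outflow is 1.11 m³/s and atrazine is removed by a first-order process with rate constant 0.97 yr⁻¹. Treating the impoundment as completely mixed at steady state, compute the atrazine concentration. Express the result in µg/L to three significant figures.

2.27 µg/L

Outflow Q = 1.11 m³/s × 3.156e+07 s/yr = 3.503e+07 m³/yr.
Steady-state CSTR mass balance: W = Q·C + k·V·C, so C = W/(Q + kV).
Q + kV = 3.503e+07 + 0.97·172000 = 3.52e+07 m³/yr.
C = 79.8/3.52e+07 = 2.267e-06 kg/m³ = 0.002267 mg/L = 2.267 µg/L.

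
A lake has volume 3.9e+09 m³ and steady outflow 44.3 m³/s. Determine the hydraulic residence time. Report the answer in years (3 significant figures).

Q = 44.3 m³/s × 3.156e+07 s/yr = 1.398e+09 m³/yr.
Hydraulic residence time τ = V/Q = 3.9e+09/1.398e+09 = 2.79 yr.

2.79 yr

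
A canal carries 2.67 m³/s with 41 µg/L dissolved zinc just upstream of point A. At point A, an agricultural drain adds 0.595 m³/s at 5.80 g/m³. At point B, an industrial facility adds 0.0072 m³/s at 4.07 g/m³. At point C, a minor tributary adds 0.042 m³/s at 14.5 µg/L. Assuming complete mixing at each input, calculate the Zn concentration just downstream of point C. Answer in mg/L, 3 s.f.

41 µg/L = 0.041 mg/L.
After input A: C = (2.67·0.041 + 0.595·5.8) / 3.265 = 1.09 mg/L.
After input B: C = (3.265·1.09 + 0.0072·4.07) / 3.272 = 1.097 mg/L.
14.5 µg/L = 0.0145 mg/L.
After input C: C = (3.272·1.097 + 0.042·0.0145) / 3.314 = 1.083 mg/L.

1.08 mg/L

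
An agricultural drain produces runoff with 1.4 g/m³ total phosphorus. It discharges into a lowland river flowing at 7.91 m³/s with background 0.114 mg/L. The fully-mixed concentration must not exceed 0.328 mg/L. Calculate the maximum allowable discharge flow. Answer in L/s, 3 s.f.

1580 L/s

Mass balance at complete mixing: C_std·(Q_w + Q_r) = Q_w·C_e + Q_r·C_b.
Rearranging, Q_w = Q_r·(C_std − C_b)/(C_e − C_std) = 7.91·(0.328 − 0.114) / (1.4 − 0.328) = 1.579 m³/s.
= 1579 L/s.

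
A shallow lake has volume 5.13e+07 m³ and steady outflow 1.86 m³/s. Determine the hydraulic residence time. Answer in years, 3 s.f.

0.874 yr

Q = 1.86 m³/s × 3.156e+07 s/yr = 5.87e+07 m³/yr.
Hydraulic residence time τ = V/Q = 5.13e+07/5.87e+07 = 0.874 yr.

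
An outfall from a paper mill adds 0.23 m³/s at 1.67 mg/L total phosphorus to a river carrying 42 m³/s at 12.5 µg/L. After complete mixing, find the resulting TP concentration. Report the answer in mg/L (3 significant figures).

0.0215 mg/L

12.5 µg/L = 0.0125 mg/L.
By mass balance at complete mixing, C = (0.23·1.67 + 42·0.0125) / (0.23 + 42) = 0.9091/42.23 = 0.02153 mg/L.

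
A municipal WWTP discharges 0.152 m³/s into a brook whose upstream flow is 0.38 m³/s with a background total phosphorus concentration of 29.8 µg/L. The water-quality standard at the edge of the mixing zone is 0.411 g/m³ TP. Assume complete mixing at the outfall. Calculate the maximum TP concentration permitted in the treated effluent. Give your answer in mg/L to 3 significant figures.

1.36 mg/L

29.8 µg/L = 0.0298 mg/L.
Mass balance: 0.411·0.532 = 0.152·Cₑ + 0.38·0.0298.
Cₑ = (0.2187 − 0.01132) / 0.152 = 1.364 mg/L.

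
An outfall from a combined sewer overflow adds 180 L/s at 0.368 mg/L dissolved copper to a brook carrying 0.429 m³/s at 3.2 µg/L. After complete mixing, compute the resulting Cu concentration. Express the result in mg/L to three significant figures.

180 L/s = 0.18 m³/s.
3.2 µg/L = 0.0032 mg/L.
Flow-weighted mixing gives C = (0.18·0.368 + 0.429·0.0032) / (0.18 + 0.429) = 0.06761/0.609 = 0.111 mg/L.

0.111 mg/L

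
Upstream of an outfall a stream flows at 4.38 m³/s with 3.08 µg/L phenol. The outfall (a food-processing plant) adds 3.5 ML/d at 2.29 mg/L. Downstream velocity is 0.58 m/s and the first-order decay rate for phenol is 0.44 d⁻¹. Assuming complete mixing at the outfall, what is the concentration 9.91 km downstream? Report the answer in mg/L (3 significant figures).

0.0220 mg/L

3.5 ML/d = 0.04051 m³/s.
3.08 µg/L = 0.00308 mg/L.
After complete mixing, C₀ = (0.04051·2.29 + 4.38·0.00308) / 4.421 = 0.02404 mg/L.
Travel time t = 9910 m / 0.58 m/s = 1.709e+04 s = 0.1978 d.
C = 0.02404·exp(−0.44·0.1978) = 0.02404·0.9167 = 0.02203 mg/L.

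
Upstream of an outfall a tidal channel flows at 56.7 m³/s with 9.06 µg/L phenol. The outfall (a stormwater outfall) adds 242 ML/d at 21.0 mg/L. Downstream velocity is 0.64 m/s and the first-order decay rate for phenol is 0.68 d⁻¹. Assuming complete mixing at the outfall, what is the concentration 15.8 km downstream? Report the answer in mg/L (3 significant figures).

0.821 mg/L

242 ML/d = 2.801 m³/s.
9.06 µg/L = 0.00906 mg/L.
After complete mixing, C₀ = (2.801·21 + 56.7·0.00906) / 59.5 = 0.9972 mg/L.
Travel time t = 1.58e+04 m / 0.64 m/s = 2.469e+04 s = 0.2857 d.
C = 0.9972·exp(−0.68·0.2857) = 0.9972·0.8234 = 0.8211 mg/L.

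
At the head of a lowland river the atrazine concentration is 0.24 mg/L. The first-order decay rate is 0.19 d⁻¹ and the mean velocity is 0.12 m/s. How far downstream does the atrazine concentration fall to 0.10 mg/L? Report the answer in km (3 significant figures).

From C = C₀·e^(−kt), t = ln(C₀/C)/k = ln(0.24/0.10)/0.19 = 0.8755/0.19 = 4.608 d.
Distance = v·t = 0.12 m/s × 3.981e+05 s = 4.777e+04 m = 47.77 km.

47.8 km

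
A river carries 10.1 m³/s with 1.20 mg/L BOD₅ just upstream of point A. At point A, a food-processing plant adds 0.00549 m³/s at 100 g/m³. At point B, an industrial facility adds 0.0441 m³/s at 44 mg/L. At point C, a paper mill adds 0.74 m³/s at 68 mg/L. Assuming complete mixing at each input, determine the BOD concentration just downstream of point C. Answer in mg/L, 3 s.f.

5.96 mg/L

After input A: C = (10.1·1.2 + 0.00549·100) / 10.11 = 1.254 mg/L.
After input B: C = (10.11·1.254 + 0.0441·44) / 10.15 = 1.439 mg/L.
After input C: C = (10.15·1.439 + 0.74·68) / 10.89 = 5.963 mg/L.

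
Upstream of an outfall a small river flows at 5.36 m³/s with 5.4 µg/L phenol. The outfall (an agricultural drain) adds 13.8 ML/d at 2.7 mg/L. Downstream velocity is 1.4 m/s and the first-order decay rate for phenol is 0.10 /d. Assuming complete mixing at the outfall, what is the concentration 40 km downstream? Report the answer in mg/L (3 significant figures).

0.0807 mg/L

13.8 ML/d = 0.1597 m³/s.
5.4 µg/L = 0.0054 mg/L.
After complete mixing, C₀ = (0.1597·2.7 + 5.36·0.0054) / 5.52 = 0.08337 mg/L.
Travel time t = 4e+04 m / 1.4 m/s = 2.857e+04 s = 0.3307 d.
C = 0.08337·exp(−0.10·0.3307) = 0.08337·0.9675 = 0.08066 mg/L.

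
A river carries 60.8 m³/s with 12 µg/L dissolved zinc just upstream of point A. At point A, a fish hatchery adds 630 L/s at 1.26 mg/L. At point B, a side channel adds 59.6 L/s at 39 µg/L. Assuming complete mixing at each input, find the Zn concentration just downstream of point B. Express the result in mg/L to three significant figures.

12 µg/L = 0.012 mg/L.
630 L/s = 0.63 m³/s.
After input A: C = (60.8·0.012 + 0.63·1.26) / 61.43 = 0.0248 mg/L.
59.6 L/s = 0.0596 m³/s.
39 µg/L = 0.039 mg/L.
After input B: C = (61.43·0.0248 + 0.0596·0.039) / 61.49 = 0.02481 mg/L.

0.0248 mg/L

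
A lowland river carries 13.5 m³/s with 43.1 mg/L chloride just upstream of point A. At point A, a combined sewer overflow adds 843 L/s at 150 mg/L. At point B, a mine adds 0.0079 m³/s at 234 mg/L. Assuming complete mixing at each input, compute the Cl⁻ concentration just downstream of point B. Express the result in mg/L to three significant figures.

843 L/s = 0.843 m³/s.
After input A: C = (13.5·43.1 + 0.843·150) / 14.34 = 49.38 mg/L.
After input B: C = (14.34·49.38 + 0.0079·234) / 14.35 = 49.48 mg/L.

49.5 mg/L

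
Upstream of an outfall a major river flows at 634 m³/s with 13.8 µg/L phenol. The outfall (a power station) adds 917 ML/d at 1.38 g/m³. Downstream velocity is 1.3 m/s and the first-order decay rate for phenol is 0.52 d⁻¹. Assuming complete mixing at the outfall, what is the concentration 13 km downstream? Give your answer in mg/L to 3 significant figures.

917 ML/d = 10.61 m³/s.
13.8 µg/L = 0.0138 mg/L.
After complete mixing, C₀ = (10.61·1.38 + 634·0.0138) / 644.6 = 0.03629 mg/L.
Travel time t = 1.3e+04 m / 1.3 m/s = 1e+04 s = 0.1157 d.
C = 0.03629·exp(−0.52·0.1157) = 0.03629·0.9416 = 0.03417 mg/L.

0.0342 mg/L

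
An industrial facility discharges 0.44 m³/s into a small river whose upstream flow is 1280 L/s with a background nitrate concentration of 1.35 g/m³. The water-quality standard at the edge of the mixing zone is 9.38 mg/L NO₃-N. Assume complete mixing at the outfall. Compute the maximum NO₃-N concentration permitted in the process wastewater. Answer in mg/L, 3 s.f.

1280 L/s = 1.28 m³/s.
Mass balance: 9.38·1.72 = 0.44·Cₑ + 1.28·1.35.
Cₑ = (16.13 − 1.728) / 0.44 = 32.74 mg/L.

32.7 mg/L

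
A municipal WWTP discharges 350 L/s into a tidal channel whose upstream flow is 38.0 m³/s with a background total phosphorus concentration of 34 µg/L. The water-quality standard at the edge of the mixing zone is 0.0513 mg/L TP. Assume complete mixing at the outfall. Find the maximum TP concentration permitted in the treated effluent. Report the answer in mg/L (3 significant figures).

1.93 mg/L

350 L/s = 0.35 m³/s.
34 µg/L = 0.034 mg/L.
Mass balance: 0.0513·38.35 = 0.35·Cₑ + 38·0.034.
Cₑ = (1.967 − 1.292) / 0.35 = 1.93 mg/L.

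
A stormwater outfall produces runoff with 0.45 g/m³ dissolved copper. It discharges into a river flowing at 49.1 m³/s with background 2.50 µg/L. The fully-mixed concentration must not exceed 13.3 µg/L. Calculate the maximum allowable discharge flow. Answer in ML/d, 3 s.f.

2.50 µg/L = 0.0025 mg/L.
13.3 µg/L = 0.0133 mg/L.
Mass balance at complete mixing: C_std·(Q_w + Q_r) = Q_w·C_e + Q_r·C_b.
Rearranging, Q_w = Q_r·(C_std − C_b)/(C_e − C_std) = 49.1·(0.0133 − 0.0025) / (0.45 − 0.0133) = 1.214 m³/s.
= 104.9 ML/d.

105 ML/d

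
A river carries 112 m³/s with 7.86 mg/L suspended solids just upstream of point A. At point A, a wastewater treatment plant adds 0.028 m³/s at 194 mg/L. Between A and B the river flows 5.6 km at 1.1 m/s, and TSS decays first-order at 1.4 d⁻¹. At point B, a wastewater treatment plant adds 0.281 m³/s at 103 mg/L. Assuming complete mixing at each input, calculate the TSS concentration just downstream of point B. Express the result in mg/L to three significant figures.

7.52 mg/L

After input A: C = (112·7.86 + 0.028·194) / 112 = 7.907 mg/L.
Over the 5.6 km reach to input B (t = 5091 s = 0.05892 d), decay gives C = 7.907·exp(−1.4·0.05892) = 7.28 mg/L.
After input B: C = (112·7.28 + 0.281·103) / 112.3 = 7.52 mg/L.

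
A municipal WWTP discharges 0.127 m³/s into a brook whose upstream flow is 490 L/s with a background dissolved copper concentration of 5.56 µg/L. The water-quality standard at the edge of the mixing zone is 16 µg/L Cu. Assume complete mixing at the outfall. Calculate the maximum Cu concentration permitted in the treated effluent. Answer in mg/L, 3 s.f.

0.0563 mg/L

490 L/s = 0.49 m³/s.
5.56 µg/L = 0.00556 mg/L.
16 µg/L = 0.016 mg/L.
Mass balance: 0.016·0.617 = 0.127·Cₑ + 0.49·0.00556.
Cₑ = (0.009872 − 0.002724) / 0.127 = 0.05628 mg/L.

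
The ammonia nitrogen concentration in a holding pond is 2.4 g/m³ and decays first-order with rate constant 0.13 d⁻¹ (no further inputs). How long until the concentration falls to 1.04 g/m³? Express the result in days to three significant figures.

6.43 d

t = ln(C₀/C)/k = ln(2.4/1.04)/0.13 = 0.8362/0.13 = 6.433 d.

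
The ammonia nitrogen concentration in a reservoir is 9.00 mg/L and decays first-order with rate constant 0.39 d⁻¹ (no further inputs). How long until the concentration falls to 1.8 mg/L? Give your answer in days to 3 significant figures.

4.13 d

t = ln(C₀/C)/k = ln(9.00/1.8)/0.39 = 1.609/0.39 = 4.127 d.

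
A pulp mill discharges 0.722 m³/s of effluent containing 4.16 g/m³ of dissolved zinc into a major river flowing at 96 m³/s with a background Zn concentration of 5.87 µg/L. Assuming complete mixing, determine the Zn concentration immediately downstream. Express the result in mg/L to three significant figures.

0.0369 mg/L

5.87 µg/L = 0.00587 mg/L.
By mass balance at complete mixing, C = (0.722·4.16 + 96·0.00587) / (0.722 + 96) = 3.567/96.72 = 0.03688 mg/L.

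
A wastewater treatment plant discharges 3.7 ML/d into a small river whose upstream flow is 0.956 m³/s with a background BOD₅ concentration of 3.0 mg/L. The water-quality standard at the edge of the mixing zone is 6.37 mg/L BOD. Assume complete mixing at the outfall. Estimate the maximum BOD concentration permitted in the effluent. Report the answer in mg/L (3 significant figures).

81.6 mg/L

3.7 ML/d = 0.04282 m³/s.
Mass balance: 6.37·0.9988 = 0.04282·Cₑ + 0.956·3.
Cₑ = (6.363 − 2.868) / 0.04282 = 81.6 mg/L.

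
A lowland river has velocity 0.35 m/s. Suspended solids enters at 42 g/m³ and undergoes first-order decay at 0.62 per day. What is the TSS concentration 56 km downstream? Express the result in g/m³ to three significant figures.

13.3 g/m³

Travel time t = 56 km / 0.35 m/s = 5.6e+04/0.35 = 1.6e+05 s = 1.852 d.
First-order decay: C = 42·exp(−0.62·1.852) = 42·0.3172 = 13.32 g/m³.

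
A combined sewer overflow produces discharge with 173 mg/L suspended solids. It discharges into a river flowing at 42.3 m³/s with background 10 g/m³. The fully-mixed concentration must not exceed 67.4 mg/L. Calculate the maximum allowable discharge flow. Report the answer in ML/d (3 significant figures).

Mass balance at complete mixing: C_std·(Q_w + Q_r) = Q_w·C_e + Q_r·C_b.
Rearranging, Q_w = Q_r·(C_std − C_b)/(C_e − C_std) = 42.3·(67.4 − 10) / (173 − 67.4) = 22.99 m³/s.
= 1987 ML/d.

1990 ML/d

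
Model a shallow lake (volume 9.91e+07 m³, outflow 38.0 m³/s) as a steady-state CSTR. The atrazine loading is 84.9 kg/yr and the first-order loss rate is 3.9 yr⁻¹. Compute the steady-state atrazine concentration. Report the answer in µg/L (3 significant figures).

0.0535 µg/L

Outflow Q = 38.0 m³/s × 3.156e+07 s/yr = 1.199e+09 m³/yr.
Steady-state CSTR mass balance: W = Q·C + k·V·C, so C = W/(Q + kV).
Q + kV = 1.199e+09 + 3.9·9.91e+07 = 1.586e+09 m³/yr.
C = 84.9/1.586e+09 = 5.354e-08 kg/m³ = 5.354e-05 mg/L = 0.05354 µg/L.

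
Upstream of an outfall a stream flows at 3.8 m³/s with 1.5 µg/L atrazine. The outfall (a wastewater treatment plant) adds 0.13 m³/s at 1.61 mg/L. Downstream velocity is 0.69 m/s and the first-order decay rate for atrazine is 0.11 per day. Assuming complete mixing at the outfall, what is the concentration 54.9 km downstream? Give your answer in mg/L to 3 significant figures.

1.5 µg/L = 0.0015 mg/L.
After complete mixing, C₀ = (0.13·1.61 + 3.8·0.0015) / 3.93 = 0.05471 mg/L.
Travel time t = 5.49e+04 m / 0.69 m/s = 7.957e+04 s = 0.9209 d.
C = 0.05471·exp(−0.11·0.9209) = 0.05471·0.9037 = 0.04944 mg/L.

0.0494 mg/L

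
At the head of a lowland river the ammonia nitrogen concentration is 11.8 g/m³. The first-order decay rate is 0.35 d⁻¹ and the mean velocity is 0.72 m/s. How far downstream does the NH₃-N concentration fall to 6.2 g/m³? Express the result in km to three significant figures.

114 km

From C = C₀·e^(−kt), t = ln(C₀/C)/k = ln(11.8/6.2)/0.35 = 0.6436/0.35 = 1.839 d.
Distance = v·t = 0.72 m/s × 1.589e+05 s = 1.144e+05 m = 114.4 km.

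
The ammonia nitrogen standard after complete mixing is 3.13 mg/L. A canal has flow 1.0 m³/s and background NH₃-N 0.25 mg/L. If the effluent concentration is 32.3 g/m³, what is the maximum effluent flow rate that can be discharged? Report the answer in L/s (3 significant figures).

98.7 L/s

Mass balance at complete mixing: C_std·(Q_w + Q_r) = Q_w·C_e + Q_r·C_b.
Rearranging, Q_w = Q_r·(C_std − C_b)/(C_e − C_std) = 1.0·(3.13 − 0.25) / (32.3 − 3.13) = 0.09873 m³/s.
= 98.73 L/s.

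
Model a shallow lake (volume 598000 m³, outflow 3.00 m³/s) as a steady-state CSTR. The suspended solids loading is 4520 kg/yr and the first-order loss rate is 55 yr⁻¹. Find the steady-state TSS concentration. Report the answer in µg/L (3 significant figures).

Outflow Q = 3.00 m³/s × 3.156e+07 s/yr = 9.467e+07 m³/yr.
Steady-state CSTR mass balance: W = Q·C + k·V·C, so C = W/(Q + kV).
Q + kV = 9.467e+07 + 55·598000 = 1.276e+08 m³/yr.
C = 4520/1.276e+08 = 3.543e-05 kg/m³ = 0.03543 mg/L = 35.43 µg/L.

35.4 µg/L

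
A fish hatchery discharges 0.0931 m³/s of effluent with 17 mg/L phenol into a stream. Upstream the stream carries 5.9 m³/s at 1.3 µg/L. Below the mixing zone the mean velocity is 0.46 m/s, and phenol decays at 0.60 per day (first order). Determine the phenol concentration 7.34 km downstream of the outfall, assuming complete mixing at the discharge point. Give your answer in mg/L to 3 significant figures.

1.3 µg/L = 0.0013 mg/L.
After complete mixing, C₀ = (0.0931·17 + 5.9·0.0013) / 5.993 = 0.2654 mg/L.
Travel time t = 7340 m / 0.46 m/s = 1.596e+04 s = 0.1847 d.
C = 0.2654·exp(−0.60·0.1847) = 0.2654·0.8951 = 0.2375 mg/L.

0.238 mg/L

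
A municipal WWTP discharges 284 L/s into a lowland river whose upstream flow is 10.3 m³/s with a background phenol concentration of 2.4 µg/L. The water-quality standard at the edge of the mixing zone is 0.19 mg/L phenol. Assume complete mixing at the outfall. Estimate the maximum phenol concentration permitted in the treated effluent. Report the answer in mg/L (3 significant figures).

284 L/s = 0.284 m³/s.
2.4 µg/L = 0.0024 mg/L.
Mass balance: 0.19·10.58 = 0.284·Cₑ + 10.3·0.0024.
Cₑ = (2.011 − 0.02472) / 0.284 = 6.994 mg/L.

6.99 mg/L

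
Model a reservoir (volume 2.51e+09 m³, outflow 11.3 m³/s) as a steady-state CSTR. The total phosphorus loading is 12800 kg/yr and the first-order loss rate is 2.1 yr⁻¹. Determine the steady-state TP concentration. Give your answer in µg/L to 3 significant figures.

2.27 µg/L

Outflow Q = 11.3 m³/s × 3.156e+07 s/yr = 3.566e+08 m³/yr.
Steady-state CSTR mass balance: W = Q·C + k·V·C, so C = W/(Q + kV).
Q + kV = 3.566e+08 + 2.1·2.51e+09 = 5.628e+09 m³/yr.
C = 12800/5.628e+09 = 2.275e-06 kg/m³ = 0.002275 mg/L = 2.275 µg/L.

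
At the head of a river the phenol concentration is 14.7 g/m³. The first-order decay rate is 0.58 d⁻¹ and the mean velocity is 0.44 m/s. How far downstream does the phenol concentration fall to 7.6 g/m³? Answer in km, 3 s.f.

43.2 km

From C = C₀·e^(−kt), t = ln(C₀/C)/k = ln(14.7/7.6)/0.58 = 0.6597/0.58 = 1.137 d.
Distance = v·t = 0.44 m/s × 9.827e+04 s = 4.324e+04 m = 43.24 km.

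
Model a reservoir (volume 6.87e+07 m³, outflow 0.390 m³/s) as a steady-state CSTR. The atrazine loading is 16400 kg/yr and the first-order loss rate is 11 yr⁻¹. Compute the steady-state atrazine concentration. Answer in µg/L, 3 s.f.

21.4 µg/L

Outflow Q = 0.390 m³/s × 3.156e+07 s/yr = 1.231e+07 m³/yr.
Steady-state CSTR mass balance: W = Q·C + k·V·C, so C = W/(Q + kV).
Q + kV = 1.231e+07 + 11·6.87e+07 = 7.68e+08 m³/yr.
C = 16400/7.68e+08 = 2.135e-05 kg/m³ = 0.02135 mg/L = 21.35 µg/L.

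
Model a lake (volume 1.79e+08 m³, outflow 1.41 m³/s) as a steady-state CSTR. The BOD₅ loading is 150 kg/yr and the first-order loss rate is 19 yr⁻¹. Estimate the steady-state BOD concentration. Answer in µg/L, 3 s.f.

Outflow Q = 1.41 m³/s × 3.156e+07 s/yr = 4.45e+07 m³/yr.
Steady-state CSTR mass balance: W = Q·C + k·V·C, so C = W/(Q + kV).
Q + kV = 4.45e+07 + 19·1.79e+08 = 3.445e+09 m³/yr.
C = 150/3.445e+09 = 4.354e-08 kg/m³ = 4.354e-05 mg/L = 0.04354 µg/L.

0.0435 µg/L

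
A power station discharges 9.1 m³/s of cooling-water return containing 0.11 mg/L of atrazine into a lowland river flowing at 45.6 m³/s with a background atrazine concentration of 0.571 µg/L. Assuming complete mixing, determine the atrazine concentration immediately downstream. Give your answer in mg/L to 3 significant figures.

0.0188 mg/L

0.571 µg/L = 0.000571 mg/L.
Conservation of mass across the mixing zone: C = (9.1·0.11 + 45.6·0.000571) / (9.1 + 45.6) = 1.027/54.7 = 0.01878 mg/L.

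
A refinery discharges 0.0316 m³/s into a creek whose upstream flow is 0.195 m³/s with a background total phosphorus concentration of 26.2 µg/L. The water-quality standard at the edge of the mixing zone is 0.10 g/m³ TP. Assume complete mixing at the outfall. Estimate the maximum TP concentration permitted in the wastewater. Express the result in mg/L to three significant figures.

26.2 µg/L = 0.0262 mg/L.
Mass balance: 0.1·0.2266 = 0.0316·Cₑ + 0.195·0.0262.
Cₑ = (0.02266 − 0.005109) / 0.0316 = 0.5554 mg/L.

0.555 mg/L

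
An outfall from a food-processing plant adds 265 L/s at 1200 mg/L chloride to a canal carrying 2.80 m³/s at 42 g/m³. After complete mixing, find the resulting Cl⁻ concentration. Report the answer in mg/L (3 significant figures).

142 mg/L

265 L/s = 0.265 m³/s.
Flow-weighted mixing gives C = (0.265·1200 + 2.8·42) / (0.265 + 2.8) = 435.6/3.065 = 142.1 mg/L.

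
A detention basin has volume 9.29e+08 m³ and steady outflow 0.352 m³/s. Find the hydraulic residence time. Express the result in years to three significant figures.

Q = 0.352 m³/s × 3.156e+07 s/yr = 1.111e+07 m³/yr.
Hydraulic residence time τ = V/Q = 9.29e+08/1.111e+07 = 83.63 yr.

83.6 yr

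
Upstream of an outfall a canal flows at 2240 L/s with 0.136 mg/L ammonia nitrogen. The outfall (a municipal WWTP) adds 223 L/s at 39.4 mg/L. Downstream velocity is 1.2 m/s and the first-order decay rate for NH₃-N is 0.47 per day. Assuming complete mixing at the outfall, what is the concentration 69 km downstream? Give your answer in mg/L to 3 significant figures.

2.70 mg/L

223 L/s = 0.223 m³/s.
2240 L/s = 2.24 m³/s.
After complete mixing, C₀ = (0.223·39.4 + 2.24·0.136) / 2.463 = 3.691 mg/L.
Travel time t = 6.9e+04 m / 1.2 m/s = 5.75e+04 s = 0.6655 d.
C = 3.691·exp(−0.47·0.6655) = 3.691·0.7314 = 2.7 mg/L.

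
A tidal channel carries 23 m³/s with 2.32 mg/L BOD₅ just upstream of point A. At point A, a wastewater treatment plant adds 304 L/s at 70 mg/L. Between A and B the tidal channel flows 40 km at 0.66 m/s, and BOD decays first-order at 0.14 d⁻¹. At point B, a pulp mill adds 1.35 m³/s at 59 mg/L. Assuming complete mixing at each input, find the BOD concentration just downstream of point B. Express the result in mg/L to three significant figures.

5.98 mg/L

304 L/s = 0.304 m³/s.
After input A: C = (23·2.32 + 0.304·70) / 23.3 = 3.203 mg/L.
Over the 40 km reach to input B (t = 6.061e+04 s = 0.7015 d), decay gives C = 3.203·exp(−0.14·0.7015) = 2.903 mg/L.
After input B: C = (23.3·2.903 + 1.35·59) / 24.65 = 5.975 mg/L.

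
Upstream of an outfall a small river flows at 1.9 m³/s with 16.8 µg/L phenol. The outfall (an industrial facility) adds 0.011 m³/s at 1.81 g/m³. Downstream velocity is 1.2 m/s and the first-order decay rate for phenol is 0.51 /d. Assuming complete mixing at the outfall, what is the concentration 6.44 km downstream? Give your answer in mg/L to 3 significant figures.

16.8 µg/L = 0.0168 mg/L.
After complete mixing, C₀ = (0.011·1.81 + 1.9·0.0168) / 1.911 = 0.02712 mg/L.
Travel time t = 6440 m / 1.2 m/s = 5367 s = 0.06211 d.
C = 0.02712·exp(−0.51·0.06211) = 0.02712·0.9688 = 0.02628 mg/L.

0.0263 mg/L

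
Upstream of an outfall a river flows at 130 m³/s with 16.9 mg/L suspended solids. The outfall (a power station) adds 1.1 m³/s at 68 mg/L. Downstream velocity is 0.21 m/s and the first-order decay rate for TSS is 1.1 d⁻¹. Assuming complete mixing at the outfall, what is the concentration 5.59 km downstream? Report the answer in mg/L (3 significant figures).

After complete mixing, C₀ = (1.1·68 + 130·16.9) / 131.1 = 17.33 mg/L.
Travel time t = 5590 m / 0.21 m/s = 2.662e+04 s = 0.3081 d.
C = 17.33·exp(−1.1·0.3081) = 17.33·0.7126 = 12.35 mg/L.

12.3 mg/L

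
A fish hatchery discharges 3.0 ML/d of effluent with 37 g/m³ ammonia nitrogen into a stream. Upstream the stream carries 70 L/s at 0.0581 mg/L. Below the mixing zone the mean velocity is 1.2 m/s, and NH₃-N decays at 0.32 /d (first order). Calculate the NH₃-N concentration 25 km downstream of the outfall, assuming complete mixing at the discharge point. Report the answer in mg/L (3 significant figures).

3.0 ML/d = 0.03472 m³/s.
70 L/s = 0.07 m³/s.
After complete mixing, C₀ = (0.03472·37 + 0.07·0.0581) / 0.1047 = 12.31 mg/L.
Travel time t = 2.5e+04 m / 1.2 m/s = 2.083e+04 s = 0.2411 d.
C = 12.31·exp(−0.32·0.2411) = 12.31·0.9257 = 11.39 mg/L.

11.4 mg/L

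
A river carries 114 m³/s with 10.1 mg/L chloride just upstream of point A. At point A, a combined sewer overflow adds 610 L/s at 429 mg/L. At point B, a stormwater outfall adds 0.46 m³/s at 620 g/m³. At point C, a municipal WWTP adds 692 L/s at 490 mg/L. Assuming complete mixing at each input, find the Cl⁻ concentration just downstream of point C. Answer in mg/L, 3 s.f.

17.6 mg/L

610 L/s = 0.61 m³/s.
After input A: C = (114·10.1 + 0.61·429) / 114.6 = 12.33 mg/L.
After input B: C = (114.6·12.33 + 0.46·620) / 115.1 = 14.76 mg/L.
692 L/s = 0.692 m³/s.
After input C: C = (115.1·14.76 + 0.692·490) / 115.8 = 17.6 mg/L.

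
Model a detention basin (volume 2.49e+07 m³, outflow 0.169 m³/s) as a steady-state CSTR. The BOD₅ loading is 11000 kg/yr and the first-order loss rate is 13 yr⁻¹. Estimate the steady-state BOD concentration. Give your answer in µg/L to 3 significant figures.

Outflow Q = 0.169 m³/s × 3.156e+07 s/yr = 5.333e+06 m³/yr.
Steady-state CSTR mass balance: W = Q·C + k·V·C, so C = W/(Q + kV).
Q + kV = 5.333e+06 + 13·2.49e+07 = 3.29e+08 m³/yr.
C = 11000/3.29e+08 = 3.343e-05 kg/m³ = 0.03343 mg/L = 33.43 µg/L.

33.4 µg/L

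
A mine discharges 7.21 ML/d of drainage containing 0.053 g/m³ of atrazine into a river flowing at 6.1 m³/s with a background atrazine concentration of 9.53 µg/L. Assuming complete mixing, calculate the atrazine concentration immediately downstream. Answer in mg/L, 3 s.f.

0.0101 mg/L

7.21 ML/d = 0.08345 m³/s.
9.53 µg/L = 0.00953 mg/L.
Flow-weighted mixing gives C = (0.08345·0.053 + 6.1·0.00953) / (0.08345 + 6.1) = 0.06256/6.183 = 0.01012 mg/L.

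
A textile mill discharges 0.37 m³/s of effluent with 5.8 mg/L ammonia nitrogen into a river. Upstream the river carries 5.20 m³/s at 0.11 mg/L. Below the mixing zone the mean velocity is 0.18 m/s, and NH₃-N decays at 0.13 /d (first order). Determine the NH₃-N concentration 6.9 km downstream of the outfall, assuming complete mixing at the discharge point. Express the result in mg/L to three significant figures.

0.461 mg/L

After complete mixing, C₀ = (0.37·5.8 + 5.2·0.11) / 5.57 = 0.488 mg/L.
Travel time t = 6900 m / 0.18 m/s = 3.833e+04 s = 0.4437 d.
C = 0.488·exp(−0.13·0.4437) = 0.488·0.944 = 0.4606 mg/L.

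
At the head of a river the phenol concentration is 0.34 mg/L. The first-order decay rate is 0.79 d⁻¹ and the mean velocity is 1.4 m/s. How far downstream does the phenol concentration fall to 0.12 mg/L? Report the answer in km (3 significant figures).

159 km

From C = C₀·e^(−kt), t = ln(C₀/C)/k = ln(0.34/0.12)/0.79 = 1.041/0.79 = 1.318 d.
Distance = v·t = 1.4 m/s × 1.139e+05 s = 1.595e+05 m = 159.5 km.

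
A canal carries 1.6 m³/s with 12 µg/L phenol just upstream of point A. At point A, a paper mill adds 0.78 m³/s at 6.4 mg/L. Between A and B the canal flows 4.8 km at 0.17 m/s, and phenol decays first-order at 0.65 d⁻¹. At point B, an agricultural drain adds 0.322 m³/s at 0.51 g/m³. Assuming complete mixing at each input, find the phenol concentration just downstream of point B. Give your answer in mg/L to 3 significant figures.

1.56 mg/L

12 µg/L = 0.012 mg/L.
After input A: C = (1.6·0.012 + 0.78·6.4) / 2.38 = 2.106 mg/L.
Over the 4.8 km reach to input B (t = 2.824e+04 s = 0.3268 d), decay gives C = 2.106·exp(−0.65·0.3268) = 1.703 mg/L.
After input B: C = (2.38·1.703 + 0.322·0.51) / 2.702 = 1.56 mg/L.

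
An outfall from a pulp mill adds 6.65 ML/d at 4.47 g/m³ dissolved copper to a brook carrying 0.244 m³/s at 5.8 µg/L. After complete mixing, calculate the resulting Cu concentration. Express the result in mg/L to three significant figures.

6.65 ML/d = 0.07697 m³/s.
5.8 µg/L = 0.0058 mg/L.
Flow-weighted mixing gives C = (0.07697·4.47 + 0.244·0.0058) / (0.07697 + 0.244) = 0.3455/0.321 = 1.076 mg/L.

1.08 mg/L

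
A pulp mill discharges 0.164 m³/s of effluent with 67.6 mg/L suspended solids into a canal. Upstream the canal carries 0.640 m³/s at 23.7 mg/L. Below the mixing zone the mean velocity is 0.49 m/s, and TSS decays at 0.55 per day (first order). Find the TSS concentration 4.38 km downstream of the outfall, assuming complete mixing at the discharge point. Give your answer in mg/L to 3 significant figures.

30.8 mg/L

After complete mixing, C₀ = (0.164·67.6 + 0.64·23.7) / 0.804 = 32.65 mg/L.
Travel time t = 4380 m / 0.49 m/s = 8939 s = 0.1035 d.
C = 32.65·exp(−0.55·0.1035) = 32.65·0.9447 = 30.85 mg/L.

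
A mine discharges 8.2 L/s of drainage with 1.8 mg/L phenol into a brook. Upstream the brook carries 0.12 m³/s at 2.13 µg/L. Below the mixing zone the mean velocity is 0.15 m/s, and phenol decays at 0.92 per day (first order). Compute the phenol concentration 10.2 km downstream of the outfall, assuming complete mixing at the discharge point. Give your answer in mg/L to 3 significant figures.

0.0568 mg/L

8.2 L/s = 0.0082 m³/s.
2.13 µg/L = 0.00213 mg/L.
After complete mixing, C₀ = (0.0082·1.8 + 0.12·0.00213) / 0.1282 = 0.1171 mg/L.
Travel time t = 1.02e+04 m / 0.15 m/s = 6.8e+04 s = 0.787 d.
C = 0.1171·exp(−0.92·0.787) = 0.1171·0.4848 = 0.05678 mg/L.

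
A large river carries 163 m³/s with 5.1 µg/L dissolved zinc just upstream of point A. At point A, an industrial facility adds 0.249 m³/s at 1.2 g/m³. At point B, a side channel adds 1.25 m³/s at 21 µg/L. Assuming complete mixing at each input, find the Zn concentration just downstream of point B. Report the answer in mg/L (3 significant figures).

5.1 µg/L = 0.0051 mg/L.
After input A: C = (163·0.0051 + 0.249·1.2) / 163.2 = 0.006923 mg/L.
21 µg/L = 0.021 mg/L.
After input B: C = (163.2·0.006923 + 1.25·0.021) / 164.5 = 0.00703 mg/L.

0.00703 mg/L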